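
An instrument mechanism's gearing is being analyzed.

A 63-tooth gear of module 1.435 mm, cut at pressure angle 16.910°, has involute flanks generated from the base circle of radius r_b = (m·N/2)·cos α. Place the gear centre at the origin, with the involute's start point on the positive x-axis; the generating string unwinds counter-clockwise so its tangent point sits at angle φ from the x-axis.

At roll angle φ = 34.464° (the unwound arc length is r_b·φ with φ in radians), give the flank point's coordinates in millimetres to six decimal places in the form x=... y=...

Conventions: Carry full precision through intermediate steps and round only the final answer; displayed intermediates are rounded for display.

x=50.378362 y=3.025374

topology: single-mesh involute geometry — m = 1.435, N = 63
pitch radius r_p = m·N/2 = 1.435·63/2 = 45.202500
base radius r_b = r_p·cos α = 45.202500·cos 16.910° = 43.248072
roll angle φ = 34.464° = 0.60151027 rad
x = r_b·(cos φ + φ·sin φ) = 50.378362
y = r_b·(sin φ − φ·cos φ) = 3.025374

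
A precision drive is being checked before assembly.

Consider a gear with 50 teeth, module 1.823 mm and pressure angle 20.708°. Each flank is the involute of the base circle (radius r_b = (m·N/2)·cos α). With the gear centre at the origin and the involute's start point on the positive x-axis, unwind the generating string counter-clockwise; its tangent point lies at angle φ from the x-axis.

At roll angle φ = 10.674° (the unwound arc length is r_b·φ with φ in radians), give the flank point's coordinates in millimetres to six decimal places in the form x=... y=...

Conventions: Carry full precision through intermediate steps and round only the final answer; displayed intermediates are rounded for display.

x=43.363982 y=0.091560

class = single-mesh tooth geometry [base-circle involute, m = 1.823, 50T]
pitch radius r_p = m·N/2 = 1.823·50/2 = 45.575000
base radius r_b = r_p·cos α = 45.575000·cos 20.708° = 42.630612
roll angle φ = 10.674° = 0.18629644 rad
x = r_b·(cos φ + φ·sin φ) = 43.363982
y = r_b·(sin φ − φ·cos φ) = 0.091560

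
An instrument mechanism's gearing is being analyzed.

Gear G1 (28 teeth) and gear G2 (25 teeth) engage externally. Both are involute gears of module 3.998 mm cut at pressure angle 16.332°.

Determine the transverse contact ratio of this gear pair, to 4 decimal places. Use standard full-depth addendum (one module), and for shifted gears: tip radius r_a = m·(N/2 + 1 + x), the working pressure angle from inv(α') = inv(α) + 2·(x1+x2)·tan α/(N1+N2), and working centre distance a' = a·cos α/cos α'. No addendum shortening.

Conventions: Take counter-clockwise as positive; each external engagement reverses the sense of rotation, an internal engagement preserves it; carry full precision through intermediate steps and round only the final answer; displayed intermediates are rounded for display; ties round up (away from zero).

1.7951

topology: single-mesh involute geometry — m = 3.998, 28T/25T pair
base radii: r_b1 = 53.713440, r_b2 = 47.958428
tip radii: r_a1 = 59.970000, r_a2 = 53.973000
no profile shift: α' = α, a' = a
action lengths: √(r_a1²−r_b1²) = 26.669595, √(r_a2²−r_b2²) = 24.760329
base pitch p_b = π·m·cos α = 12.053268
CR = (26.669595 + 24.760329 − 105.947000·sin 16.33200°)/12.053268 = 1.795143
contact ratio ≈ 1.7951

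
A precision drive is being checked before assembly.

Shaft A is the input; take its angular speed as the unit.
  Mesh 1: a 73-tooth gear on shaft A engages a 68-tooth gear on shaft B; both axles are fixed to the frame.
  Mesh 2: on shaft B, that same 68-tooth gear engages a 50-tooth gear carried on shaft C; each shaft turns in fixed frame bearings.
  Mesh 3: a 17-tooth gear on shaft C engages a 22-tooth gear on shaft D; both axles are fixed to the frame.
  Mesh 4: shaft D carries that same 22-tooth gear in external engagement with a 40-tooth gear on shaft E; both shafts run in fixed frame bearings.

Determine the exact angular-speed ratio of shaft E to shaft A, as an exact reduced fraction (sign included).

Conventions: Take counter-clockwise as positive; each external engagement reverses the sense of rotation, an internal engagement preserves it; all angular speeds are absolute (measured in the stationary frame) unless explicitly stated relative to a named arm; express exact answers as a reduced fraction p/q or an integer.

class = fixed-axis compound train [4 meshes; 4 ratios multiply, 4 sense flips]
mesh 1 [73T→68T]: running ratio 73/68, sense −
mesh 2 [68T→50T]: running ratio 73/50, sense +
mesh 3 [17T→22T]: running ratio 1241/1100, sense −
mesh 4 [22T→40T]: running ratio 1241/2000, sense +
ω_out/ω_in = 1241/2000

1241/2000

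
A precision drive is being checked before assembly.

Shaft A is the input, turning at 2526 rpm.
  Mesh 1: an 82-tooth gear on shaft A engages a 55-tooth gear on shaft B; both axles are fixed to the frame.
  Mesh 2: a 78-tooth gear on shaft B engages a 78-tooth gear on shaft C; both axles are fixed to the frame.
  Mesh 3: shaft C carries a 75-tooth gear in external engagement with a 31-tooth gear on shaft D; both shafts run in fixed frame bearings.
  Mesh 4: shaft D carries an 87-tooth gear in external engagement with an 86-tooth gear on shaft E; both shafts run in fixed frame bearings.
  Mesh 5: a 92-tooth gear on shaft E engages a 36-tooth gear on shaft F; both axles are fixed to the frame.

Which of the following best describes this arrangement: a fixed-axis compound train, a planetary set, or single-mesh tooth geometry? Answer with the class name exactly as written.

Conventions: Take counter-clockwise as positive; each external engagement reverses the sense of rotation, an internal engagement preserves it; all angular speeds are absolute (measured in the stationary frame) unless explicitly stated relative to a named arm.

fixed-axis compound train

class = fixed-axis compound train [5 meshes; 5 ratios multiply, 5 sense flips]
classification: fixed-axis compound train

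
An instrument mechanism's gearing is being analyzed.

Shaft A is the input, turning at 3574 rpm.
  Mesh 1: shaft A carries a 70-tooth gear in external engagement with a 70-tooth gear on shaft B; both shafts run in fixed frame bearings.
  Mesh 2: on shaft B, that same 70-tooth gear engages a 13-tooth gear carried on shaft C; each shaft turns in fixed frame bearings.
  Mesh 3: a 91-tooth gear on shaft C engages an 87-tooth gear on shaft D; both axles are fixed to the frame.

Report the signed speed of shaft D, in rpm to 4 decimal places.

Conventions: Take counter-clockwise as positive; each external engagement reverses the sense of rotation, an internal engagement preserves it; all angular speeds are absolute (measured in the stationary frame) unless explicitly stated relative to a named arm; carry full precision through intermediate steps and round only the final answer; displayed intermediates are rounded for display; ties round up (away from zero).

-20129.4253 rpm

topology: fixed-axis compound train — 3 meshes, A→D
mesh 1 [70T→70T]: ω = 3574.0000×70/70 = 3574.0000 rpm, sense flips to −
mesh 2 [70T→13T]: ω = 3574.0000×70/13 = 19244.6154 rpm, sense flips to +
mesh 3 [91T→87T]: ω = 19244.6154×91/87 = 20129.4253 rpm, sense flips to −
signed output speed = -20129.4253 rpm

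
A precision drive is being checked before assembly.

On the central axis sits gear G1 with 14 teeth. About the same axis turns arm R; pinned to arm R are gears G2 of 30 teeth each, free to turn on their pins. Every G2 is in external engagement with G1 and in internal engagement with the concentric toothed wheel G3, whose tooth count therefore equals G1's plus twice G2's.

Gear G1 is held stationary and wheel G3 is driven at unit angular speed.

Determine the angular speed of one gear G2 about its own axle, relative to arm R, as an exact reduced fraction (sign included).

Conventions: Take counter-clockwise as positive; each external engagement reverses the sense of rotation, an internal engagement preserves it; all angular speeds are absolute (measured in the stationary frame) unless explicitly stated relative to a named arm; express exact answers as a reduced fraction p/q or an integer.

259/660

topology: planetary set — G1 14T / G2 30T / G3 74T, arm = carrier (Willis)
ring teeth: 14 + 2·30 = 74
14(ω_sun−ω_arm) = −74(ω_ring−ω_arm),  ω_sun = 0, ω_ring = 1
14(0−ω_arm) = −74(1−ω_arm)  ⇒  88·ω_arm = 74  ⇒  ω_arm = 37/44
sun–planet mesh: 14·(0−37/44) = −30·(ω_p−ω_arm)  ⇒  ω_p−ω_arm = 259/660
exact speed ratio = 259/660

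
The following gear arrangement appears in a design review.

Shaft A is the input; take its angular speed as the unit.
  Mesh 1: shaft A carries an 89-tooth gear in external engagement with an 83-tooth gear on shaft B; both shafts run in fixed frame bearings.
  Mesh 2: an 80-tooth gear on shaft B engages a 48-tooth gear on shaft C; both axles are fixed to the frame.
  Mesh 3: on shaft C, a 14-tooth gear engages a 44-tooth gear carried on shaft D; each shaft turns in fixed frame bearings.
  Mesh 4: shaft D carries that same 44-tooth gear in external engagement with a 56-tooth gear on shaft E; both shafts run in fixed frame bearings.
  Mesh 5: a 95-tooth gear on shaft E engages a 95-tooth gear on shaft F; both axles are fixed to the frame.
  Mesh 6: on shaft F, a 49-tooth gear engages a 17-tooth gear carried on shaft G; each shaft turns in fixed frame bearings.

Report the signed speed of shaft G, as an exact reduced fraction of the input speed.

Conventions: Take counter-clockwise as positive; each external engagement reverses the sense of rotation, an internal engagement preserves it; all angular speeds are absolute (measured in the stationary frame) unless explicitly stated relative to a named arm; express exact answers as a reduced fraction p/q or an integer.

21805/16932

6-mesh fixed-axis compound train (all bearings frame-fixed)
mesh 1 [89T→83T]: |ω|/ω_in = 1×89/83 = 89/83, sense flips to −
mesh 2 [80T→48T]: |ω|/ω_in = (89/83)×80/48 = 445/249, sense flips to +
mesh 3 [14T→44T]: |ω|/ω_in = (445/249)×14/44 = 3115/5478, sense flips to −
mesh 4 [44T→56T]: |ω|/ω_in = (3115/5478)×44/56 = 445/996, sense flips to +
mesh 5 [95T→95T]: |ω|/ω_in = (445/996)×95/95 = 445/996, sense flips to −
mesh 6 [49T→17T]: |ω|/ω_in = (445/996)×49/17 = 21805/16932, sense flips to +
signed output speed (× input speed) = 21805/16932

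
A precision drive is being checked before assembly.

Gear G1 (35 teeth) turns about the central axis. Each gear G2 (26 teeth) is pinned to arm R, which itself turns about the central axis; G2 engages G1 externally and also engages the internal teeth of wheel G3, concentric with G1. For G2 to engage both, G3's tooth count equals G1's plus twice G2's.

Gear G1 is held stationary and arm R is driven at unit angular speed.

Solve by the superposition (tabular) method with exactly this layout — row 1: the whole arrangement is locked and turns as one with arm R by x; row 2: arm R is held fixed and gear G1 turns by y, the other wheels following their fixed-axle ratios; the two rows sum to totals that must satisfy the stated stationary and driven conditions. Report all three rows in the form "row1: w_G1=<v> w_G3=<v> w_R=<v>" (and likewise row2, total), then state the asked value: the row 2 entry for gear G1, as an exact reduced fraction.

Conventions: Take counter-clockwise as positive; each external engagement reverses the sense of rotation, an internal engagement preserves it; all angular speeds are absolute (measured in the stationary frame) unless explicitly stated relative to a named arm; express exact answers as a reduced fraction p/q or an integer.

recognized (axles ride arm R): planetary set, 35/26/87 teeth
row 1 (train locked, turned with arm): all members turn x
row 2: sun turns y, ring = −(35/87)·y, arm 0
boundary: total ω_sun = x + y = 0 and total ω_arm = x = 1  ⇒  y = -1, x = 1
row 2 ring = −(35/87)·(-1) = 35/87
totals (row 1 + row 2): sun 1 + (-1) = 0, ring 1 + 35/87 = 122/87, arm 1 + 0 = 1
asked cell (row2, sun) = -1

row1: w_G1=1 w_G3=1 w_R=1
row2: w_G1=-1 w_G3=35/87 w_R=0
total: w_G1=0 w_G3=122/87 w_R=1
asked value: -1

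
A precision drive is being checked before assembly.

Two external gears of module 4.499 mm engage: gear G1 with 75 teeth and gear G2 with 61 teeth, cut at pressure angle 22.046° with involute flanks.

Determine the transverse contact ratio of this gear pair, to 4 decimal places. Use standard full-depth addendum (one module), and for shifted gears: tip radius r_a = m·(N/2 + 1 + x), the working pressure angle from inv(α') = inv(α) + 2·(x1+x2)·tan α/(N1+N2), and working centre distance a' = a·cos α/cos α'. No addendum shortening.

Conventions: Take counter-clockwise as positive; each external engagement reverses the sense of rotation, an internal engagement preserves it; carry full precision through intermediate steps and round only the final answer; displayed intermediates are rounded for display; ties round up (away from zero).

class = single-mesh tooth geometry [involute pair 75T × 61T, m = 4.499]
base radii: r_b1 = 156.376715, r_b2 = 127.186395
tip radii: r_a1 = 173.211500, r_a2 = 141.718500
no profile shift: α' = α, a' = a
action lengths: √(r_a1²−r_b1²) = 74.488568, √(r_a2²−r_b2²) = 62.512033
base pitch p_b = π·m·cos α = 13.100585
CR = (74.488568 + 62.512033 − 305.932000·sin 22.04600°)/13.100585 = 1.692196
contact ratio ≈ 1.6922

1.6922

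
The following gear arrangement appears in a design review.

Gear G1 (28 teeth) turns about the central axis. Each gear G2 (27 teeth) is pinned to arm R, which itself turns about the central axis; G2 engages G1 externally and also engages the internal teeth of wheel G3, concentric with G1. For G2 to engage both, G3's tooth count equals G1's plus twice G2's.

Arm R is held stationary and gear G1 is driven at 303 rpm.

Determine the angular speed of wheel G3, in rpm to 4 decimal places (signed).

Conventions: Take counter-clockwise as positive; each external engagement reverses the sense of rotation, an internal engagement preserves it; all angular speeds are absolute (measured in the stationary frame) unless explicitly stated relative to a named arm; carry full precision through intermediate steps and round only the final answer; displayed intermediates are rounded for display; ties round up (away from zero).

recognized (axles ride arm R): planetary set, 28/27/82 teeth
normalise by the input: solve with ω_sun = 1, then scale by 303 rpm
ring teeth: 28 + 2·27 = 82
28(ω_sun−ω_arm) = −82(ω_ring−ω_arm),  ω_arm = 0, ω_sun = 1
ω_ring = 0 − (28/82)(1−0) = -14/41
scale: ω_ring = -14/41 × 303 rpm = -103.4634 rpm

-103.4634 rpm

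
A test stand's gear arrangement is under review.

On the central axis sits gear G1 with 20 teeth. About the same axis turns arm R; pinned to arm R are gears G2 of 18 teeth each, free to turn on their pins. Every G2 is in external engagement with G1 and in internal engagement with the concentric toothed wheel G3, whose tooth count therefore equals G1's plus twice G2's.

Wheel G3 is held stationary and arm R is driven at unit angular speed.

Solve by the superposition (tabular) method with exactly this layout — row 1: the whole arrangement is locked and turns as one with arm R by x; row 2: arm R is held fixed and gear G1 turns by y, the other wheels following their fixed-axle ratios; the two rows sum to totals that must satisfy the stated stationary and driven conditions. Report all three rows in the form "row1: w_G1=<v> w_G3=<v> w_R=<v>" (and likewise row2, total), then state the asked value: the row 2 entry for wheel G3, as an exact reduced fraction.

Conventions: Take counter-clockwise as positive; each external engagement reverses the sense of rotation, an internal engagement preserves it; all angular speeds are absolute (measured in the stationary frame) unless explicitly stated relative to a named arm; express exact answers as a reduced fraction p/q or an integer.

recognized (axles ride arm R): planetary set, 20/18/56 teeth
row 1: whole set turns with the arm by x
row 2 (arm held, sun turns y): ω_ring = −(20/56)·y, ω_arm = 0
boundary: total ω_ring = x − (20/56)·y = 0 and total ω_arm = x = 1  ⇒  y = 14/5, x = 1
row 2 ring = −(20/56)·14/5 = -1
totals (row 1 + row 2): sun 1 + 14/5 = 19/5, ring 1 + (-1) = 0, arm 1 + 0 = 1
asked cell (row2, ring) = -1

row1: w_G1=1 w_G3=1 w_R=1
row2: w_G1=14/5 w_G3=-1 w_R=0
total: w_G1=19/5 w_G3=0 w_R=1
asked value: -1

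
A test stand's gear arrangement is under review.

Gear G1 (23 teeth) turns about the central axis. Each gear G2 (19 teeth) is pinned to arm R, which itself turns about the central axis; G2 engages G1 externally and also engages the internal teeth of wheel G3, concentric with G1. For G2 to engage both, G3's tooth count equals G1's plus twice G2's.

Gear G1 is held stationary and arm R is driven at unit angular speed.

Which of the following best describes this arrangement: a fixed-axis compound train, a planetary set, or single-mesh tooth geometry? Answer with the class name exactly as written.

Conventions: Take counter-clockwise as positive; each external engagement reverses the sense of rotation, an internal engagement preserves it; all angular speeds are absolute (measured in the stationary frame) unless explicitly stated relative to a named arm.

planetary set

class = planetary set [G3 = 23+2·19 = 61; Willis about the carrier]
classification: planetary set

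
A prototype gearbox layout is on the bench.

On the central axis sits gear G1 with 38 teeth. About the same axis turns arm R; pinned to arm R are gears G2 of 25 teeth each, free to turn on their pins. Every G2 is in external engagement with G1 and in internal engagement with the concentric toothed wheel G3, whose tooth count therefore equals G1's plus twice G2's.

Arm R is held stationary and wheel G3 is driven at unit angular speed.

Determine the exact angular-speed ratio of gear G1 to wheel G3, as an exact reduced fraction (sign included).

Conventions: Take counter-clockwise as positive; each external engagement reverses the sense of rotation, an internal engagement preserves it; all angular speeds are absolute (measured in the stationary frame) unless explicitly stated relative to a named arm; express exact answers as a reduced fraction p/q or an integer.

-44/19

recognized (axles ride arm R): planetary set, 38/25/88 teeth
ring teeth: 38 + 2·25 = 88
38(ω_sun−ω_arm) = −88(ω_ring−ω_arm),  ω_arm = 0, ω_ring = 1
ω_sun = 0 − (88/38)(1−0) = -44/19
ω_out/ω_in = -44/19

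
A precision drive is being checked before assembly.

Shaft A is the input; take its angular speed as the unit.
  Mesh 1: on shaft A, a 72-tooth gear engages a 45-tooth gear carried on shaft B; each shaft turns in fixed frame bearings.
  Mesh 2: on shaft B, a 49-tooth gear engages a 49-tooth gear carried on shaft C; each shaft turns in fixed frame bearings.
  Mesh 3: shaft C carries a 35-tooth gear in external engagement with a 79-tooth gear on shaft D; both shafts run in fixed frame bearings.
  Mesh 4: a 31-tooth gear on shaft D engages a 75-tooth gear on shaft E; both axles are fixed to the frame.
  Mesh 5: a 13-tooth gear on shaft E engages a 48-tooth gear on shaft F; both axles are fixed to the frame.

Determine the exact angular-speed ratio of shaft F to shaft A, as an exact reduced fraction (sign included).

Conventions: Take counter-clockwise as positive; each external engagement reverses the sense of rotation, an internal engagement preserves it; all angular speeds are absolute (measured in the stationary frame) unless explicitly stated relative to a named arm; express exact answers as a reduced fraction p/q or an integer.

-2821/35550

class = fixed-axis compound train [5 meshes; 5 ratios multiply, 5 sense flips]
mesh 1 [72T→45T]: running ratio 8/5, sense −
mesh 2 [49T→49T]: running ratio 8/5, sense +
mesh 3 [35T→79T]: running ratio 56/79, sense −
mesh 4 [31T→75T]: running ratio 1736/5925, sense +
mesh 5 [13T→48T]: running ratio 2821/35550, sense −
ω_out/ω_in = -2821/35550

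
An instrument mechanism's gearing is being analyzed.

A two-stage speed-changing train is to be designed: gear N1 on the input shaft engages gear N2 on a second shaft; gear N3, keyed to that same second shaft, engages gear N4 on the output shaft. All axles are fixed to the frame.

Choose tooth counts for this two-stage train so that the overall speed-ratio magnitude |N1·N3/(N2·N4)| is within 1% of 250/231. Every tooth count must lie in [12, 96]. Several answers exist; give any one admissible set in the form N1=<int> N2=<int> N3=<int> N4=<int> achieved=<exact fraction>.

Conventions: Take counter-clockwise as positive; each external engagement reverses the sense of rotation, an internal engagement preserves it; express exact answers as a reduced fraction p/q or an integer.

N1=20 N2=14 N3=25 N4=33 achieved=250/231

topology: fixed-axis compound train — 2 stages, target 250/231
target = 250/231 in lowest terms: an exact hit needs N1·N3 = k·250 and N2·N4 = k·231 for one integer k, every count in [12, 96]; additionally prefer no 1:1 stage (N1 ≠ N2, N3 ≠ N4)
k = 1: no 1:1-free in-range split of k·250 and k·231 into factor pairs; take k = 2
k = 2: N1·N3 = 500 = 20·25, N2·N4 = 462 = 14·33
achieved = 20·25/(14·33) = 250/231; |achieved − target| = 0 ≤ 5/462 ✓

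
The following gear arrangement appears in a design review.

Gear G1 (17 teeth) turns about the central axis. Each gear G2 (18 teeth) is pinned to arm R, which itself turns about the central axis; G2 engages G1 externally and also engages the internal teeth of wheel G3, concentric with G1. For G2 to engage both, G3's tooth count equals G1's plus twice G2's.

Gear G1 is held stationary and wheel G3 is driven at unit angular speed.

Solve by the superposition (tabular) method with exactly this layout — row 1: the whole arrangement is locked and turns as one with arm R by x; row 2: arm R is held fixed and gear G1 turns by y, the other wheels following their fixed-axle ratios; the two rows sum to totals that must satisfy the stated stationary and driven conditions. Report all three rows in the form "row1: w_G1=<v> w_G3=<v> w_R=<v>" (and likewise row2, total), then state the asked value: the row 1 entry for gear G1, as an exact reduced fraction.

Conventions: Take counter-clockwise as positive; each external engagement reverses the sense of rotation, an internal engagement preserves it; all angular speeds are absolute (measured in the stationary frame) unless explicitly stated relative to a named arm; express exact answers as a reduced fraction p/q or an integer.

planetary set (17T centre, 18T on arm, 53T internal) — Willis relation
row 1 — lock + rotate with arm: ω_sun = ω_ring = ω_arm = x
row 2 (arm held, sun turns y): ω_ring = −(17/53)·y, ω_arm = 0
boundary: total ω_sun = x + y = 0 and total ω_ring = x − (17/53)·y = 1  ⇒  y = -53/70, x = 53/70
row 2 ring = −(17/53)·(-53/70) = 17/70
totals (row 1 + row 2): sun 53/70 + (-53/70) = 0, ring 53/70 + 17/70 = 1, arm 53/70 + 0 = 53/70
asked cell (row1, sun) = 53/70

row1: w_G1=53/70 w_G3=53/70 w_R=53/70
row2: w_G1=-53/70 w_G3=17/70 w_R=0
total: w_G1=0 w_G3=1 w_R=53/70
asked value: 53/70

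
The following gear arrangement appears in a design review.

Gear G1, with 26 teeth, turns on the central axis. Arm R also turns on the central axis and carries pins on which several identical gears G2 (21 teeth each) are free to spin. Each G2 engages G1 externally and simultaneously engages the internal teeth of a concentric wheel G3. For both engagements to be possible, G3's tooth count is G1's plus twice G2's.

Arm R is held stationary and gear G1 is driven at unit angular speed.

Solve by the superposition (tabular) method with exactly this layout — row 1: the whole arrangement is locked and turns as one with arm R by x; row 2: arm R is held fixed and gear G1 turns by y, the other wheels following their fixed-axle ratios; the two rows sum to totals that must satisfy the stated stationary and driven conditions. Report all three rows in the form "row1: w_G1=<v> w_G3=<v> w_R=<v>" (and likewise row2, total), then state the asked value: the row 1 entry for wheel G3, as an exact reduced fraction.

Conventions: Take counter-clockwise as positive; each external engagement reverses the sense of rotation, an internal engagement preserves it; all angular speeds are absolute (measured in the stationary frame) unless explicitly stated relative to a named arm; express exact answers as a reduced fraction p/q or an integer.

class = planetary set [G3 = 26+2·21 = 68; Willis about the carrier]
row 1 — lock + rotate with arm: ω_sun = ω_ring = ω_arm = x
row 2 (arm held, sun turns y): ω_ring = −(26/68)·y, ω_arm = 0
boundary: total ω_arm = x = 0 and total ω_sun = x + y = 1  ⇒  y = 1, x = 0
row 2 ring = −(26/68)·1 = -13/34
totals (row 1 + row 2): sun 0 + 1 = 1, ring 0 + (-13/34) = -13/34, arm 0 + 0 = 0
asked cell (row1, ring) = 0

row1: w_G1=0 w_G3=0 w_R=0
row2: w_G1=1 w_G3=-13/34 w_R=0
total: w_G1=1 w_G3=-13/34 w_R=0
asked value: 0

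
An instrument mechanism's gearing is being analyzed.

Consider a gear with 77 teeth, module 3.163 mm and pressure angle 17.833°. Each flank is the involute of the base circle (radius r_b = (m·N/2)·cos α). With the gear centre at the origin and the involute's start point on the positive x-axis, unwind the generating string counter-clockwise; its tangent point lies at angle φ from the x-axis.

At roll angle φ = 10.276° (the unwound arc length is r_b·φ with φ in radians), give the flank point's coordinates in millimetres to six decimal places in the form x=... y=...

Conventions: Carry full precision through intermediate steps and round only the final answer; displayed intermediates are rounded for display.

x=117.774047 y=0.222209

recognized (one wheel, involute flank): single-mesh tooth geometry, m = 3.163, N = 77
pitch radius r_p = m·N/2 = 3.163·77/2 = 121.775500
base radius r_b = r_p·cos α = 121.775500·cos 17.833° = 115.924573
roll angle φ = 10.276° = 0.17935003 rad
x = r_b·(cos φ + φ·sin φ) = 117.774047
y = r_b·(sin φ − φ·cos φ) = 0.222209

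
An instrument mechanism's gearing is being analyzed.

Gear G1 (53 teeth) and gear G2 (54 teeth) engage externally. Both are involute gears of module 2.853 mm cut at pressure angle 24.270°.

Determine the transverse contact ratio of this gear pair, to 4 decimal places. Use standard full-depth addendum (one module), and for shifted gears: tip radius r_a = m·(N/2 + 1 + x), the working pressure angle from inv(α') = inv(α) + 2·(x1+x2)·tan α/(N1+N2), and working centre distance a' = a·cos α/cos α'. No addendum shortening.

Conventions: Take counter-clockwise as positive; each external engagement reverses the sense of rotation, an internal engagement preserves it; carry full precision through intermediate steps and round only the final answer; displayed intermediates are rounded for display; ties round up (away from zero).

1.5702

single-mesh involute tooth geometry (53T engaging 54T at module 2.853)
base radii: r_b1 = 68.922470, r_b2 = 70.222894
tip radii: r_a1 = 78.457500, r_a2 = 79.884000
no profile shift: α' = α, a' = a
action lengths: √(r_a1²−r_b1²) = 37.486964, √(r_a2²−r_b2²) = 38.081474
base pitch p_b = π·m·cos α = 8.170805
CR = (37.486964 + 38.081474 − 152.635500·sin 24.27000°)/8.170805 = 1.570174
contact ratio ≈ 1.5702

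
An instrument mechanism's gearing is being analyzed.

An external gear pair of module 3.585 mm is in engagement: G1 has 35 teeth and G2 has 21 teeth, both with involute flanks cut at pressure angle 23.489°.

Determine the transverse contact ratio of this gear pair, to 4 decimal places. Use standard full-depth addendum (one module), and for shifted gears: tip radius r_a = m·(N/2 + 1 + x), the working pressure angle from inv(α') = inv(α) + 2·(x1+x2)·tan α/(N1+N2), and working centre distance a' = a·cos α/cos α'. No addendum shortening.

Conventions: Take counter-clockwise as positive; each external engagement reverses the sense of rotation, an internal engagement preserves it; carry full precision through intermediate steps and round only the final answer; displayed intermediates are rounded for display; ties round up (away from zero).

topology: single-mesh involute geometry — m = 3.585, 35T/21T pair
base radii: r_b1 = 57.538858, r_b2 = 34.523315
tip radii: r_a1 = 66.322500, r_a2 = 41.227500
no profile shift: α' = α, a' = a
action lengths: √(r_a1²−r_b1²) = 32.984145, √(r_a2²−r_b2²) = 22.535472
base pitch p_b = π·m·cos α = 10.329352
CR = (32.984145 + 22.535472 − 100.380000·sin 23.48900°)/10.329352 = 1.501629
contact ratio ≈ 1.5016

1.5016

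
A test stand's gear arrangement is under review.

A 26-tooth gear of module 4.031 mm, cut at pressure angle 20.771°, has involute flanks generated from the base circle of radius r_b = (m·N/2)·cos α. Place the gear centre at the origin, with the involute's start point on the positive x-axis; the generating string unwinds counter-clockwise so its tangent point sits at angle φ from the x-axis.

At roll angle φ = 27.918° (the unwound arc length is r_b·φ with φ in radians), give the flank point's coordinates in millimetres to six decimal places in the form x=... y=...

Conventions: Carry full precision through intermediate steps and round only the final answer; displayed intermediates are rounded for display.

topology: single-mesh involute geometry — m = 4.031, N = 26
pitch radius r_p = m·N/2 = 4.031·26/2 = 52.403000
base radius r_b = r_p·cos α = 52.403000·cos 20.771° = 48.997082
roll angle φ = 27.918° = 0.48726102 rad
x = r_b·(cos φ + φ·sin φ) = 54.472889
y = r_b·(sin φ − φ·cos φ) = 1.844963

x=54.472889 y=1.844963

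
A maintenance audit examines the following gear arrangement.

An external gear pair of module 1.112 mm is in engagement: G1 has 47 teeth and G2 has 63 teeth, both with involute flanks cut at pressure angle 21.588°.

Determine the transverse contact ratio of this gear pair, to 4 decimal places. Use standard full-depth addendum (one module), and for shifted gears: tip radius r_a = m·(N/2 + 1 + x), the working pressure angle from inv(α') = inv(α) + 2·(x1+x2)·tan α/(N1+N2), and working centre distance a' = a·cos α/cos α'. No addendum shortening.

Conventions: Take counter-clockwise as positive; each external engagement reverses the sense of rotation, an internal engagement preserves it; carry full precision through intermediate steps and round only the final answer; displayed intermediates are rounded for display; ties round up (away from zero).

recognized (one external pair, fixed centres): single-mesh tooth geometry, m = 1.112, N1 = 47, N2 = 63
base radii: r_b1 = 24.298933, r_b2 = 32.570911
tip radii: r_a1 = 27.244000, r_a2 = 36.140000
no profile shift: α' = α, a' = a
action lengths: √(r_a1²−r_b1²) = 12.320608, √(r_a2²−r_b2²) = 15.659993
base pitch p_b = π·m·cos α = 3.248398
CR = (12.320608 + 15.659993 − 61.160000·sin 21.58800°)/3.248398 = 1.686374
contact ratio ≈ 1.6864

1.6864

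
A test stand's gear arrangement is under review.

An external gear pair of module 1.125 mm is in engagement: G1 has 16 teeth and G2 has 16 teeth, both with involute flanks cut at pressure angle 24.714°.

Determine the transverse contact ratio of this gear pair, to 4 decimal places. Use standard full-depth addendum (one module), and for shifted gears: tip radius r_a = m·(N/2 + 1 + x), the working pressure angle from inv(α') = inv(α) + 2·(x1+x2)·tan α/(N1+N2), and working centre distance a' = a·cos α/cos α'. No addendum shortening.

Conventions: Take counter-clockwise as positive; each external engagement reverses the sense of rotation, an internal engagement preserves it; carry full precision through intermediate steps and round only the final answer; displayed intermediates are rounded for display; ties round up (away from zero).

1.3767

single-mesh involute tooth geometry (16T engaging 16T at module 1.125)
base radii: r_b1 = 8.175654, r_b2 = 8.175654
tip radii: r_a1 = 10.125000, r_a2 = 10.125000
no profile shift: α' = α, a' = a
action lengths: √(r_a1²−r_b1²) = 5.972797, √(r_a2²−r_b2²) = 5.972797
base pitch p_b = π·m·cos α = 3.210572
CR = (5.972797 + 5.972797 − 18.000000·sin 24.71400°)/3.210572 = 1.376699
contact ratio ≈ 1.3767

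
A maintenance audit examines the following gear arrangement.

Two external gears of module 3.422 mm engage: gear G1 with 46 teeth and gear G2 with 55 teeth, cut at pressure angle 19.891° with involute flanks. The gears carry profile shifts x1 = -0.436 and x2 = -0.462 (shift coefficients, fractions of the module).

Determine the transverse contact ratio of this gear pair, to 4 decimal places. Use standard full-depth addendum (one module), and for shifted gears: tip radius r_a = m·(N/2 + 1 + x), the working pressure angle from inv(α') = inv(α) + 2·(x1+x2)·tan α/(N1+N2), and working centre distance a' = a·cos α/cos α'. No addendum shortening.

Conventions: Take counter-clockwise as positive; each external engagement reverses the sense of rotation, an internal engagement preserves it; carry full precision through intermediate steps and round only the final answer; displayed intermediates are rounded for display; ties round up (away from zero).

2.0758

single-mesh involute tooth geometry (46T engaging 55T at module 3.422)
base radii: r_b1 = 74.010525, r_b2 = 88.490845
tip radii: r_a1 = 80.636008, r_a2 = 95.946036
inv(α') = inv(19.891°) + 2·(-0.436-0.462)·tan α/(46+55) = 0.00821995  ⇒  α' = 16.49071°
a' = a·cos α / cos α' = 172.8110·cos 19.891°/cos 16.49071° = 169.472490
action lengths: √(r_a1²−r_b1²) = 32.009499, √(r_a2²−r_b2²) = 37.081158
base pitch p_b = π·m·cos α = 10.109170
CR = (32.009499 + 37.081158 − 169.472490·sin 16.49071°)/10.109170 = 2.075760
contact ratio ≈ 2.0758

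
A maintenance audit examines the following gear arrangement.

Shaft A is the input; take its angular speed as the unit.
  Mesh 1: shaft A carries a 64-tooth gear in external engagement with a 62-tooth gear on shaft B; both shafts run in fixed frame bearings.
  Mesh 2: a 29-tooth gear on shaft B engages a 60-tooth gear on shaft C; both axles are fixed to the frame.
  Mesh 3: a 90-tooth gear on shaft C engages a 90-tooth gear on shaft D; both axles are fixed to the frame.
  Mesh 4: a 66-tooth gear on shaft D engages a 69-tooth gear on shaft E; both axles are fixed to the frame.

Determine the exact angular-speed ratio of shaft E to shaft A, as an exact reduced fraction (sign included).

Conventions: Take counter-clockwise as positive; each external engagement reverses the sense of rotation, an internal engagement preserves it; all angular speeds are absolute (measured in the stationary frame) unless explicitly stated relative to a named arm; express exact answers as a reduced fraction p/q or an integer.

5104/10695

class = fixed-axis compound train [4 meshes; 4 ratios multiply, 4 sense flips]
mesh 1 [64T→62T]: running ratio 32/31, sense −
mesh 2 [29T→60T]: running ratio 232/465, sense +
mesh 3 [90T→90T]: running ratio 232/465, sense −
mesh 4 [66T→69T]: running ratio 5104/10695, sense +
ω_out/ω_in = 5104/10695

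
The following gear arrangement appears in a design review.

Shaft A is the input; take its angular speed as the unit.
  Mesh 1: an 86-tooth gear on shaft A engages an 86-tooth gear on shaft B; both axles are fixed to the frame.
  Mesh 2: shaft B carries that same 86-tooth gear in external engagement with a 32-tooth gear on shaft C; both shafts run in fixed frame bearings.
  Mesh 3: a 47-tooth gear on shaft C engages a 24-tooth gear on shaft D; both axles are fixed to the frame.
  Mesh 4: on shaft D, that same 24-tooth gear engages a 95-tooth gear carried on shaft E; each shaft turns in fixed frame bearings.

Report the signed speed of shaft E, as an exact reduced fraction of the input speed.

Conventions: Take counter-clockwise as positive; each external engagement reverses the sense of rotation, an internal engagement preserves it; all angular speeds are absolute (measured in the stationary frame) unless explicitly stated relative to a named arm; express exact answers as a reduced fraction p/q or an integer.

2021/1520

4-mesh fixed-axis compound train (all bearings frame-fixed)
mesh 1 [86T→86T]: |ω|/ω_in = 1×86/86 = 1, sense flips to −
mesh 2 [86T→32T]: |ω|/ω_in = 1×86/32 = 43/16, sense flips to +
mesh 3 [47T→24T]: |ω|/ω_in = (43/16)×47/24 = 2021/384, sense flips to −
mesh 4 [24T→95T]: |ω|/ω_in = (2021/384)×24/95 = 2021/1520, sense flips to +
signed output speed (× input speed) = 2021/1520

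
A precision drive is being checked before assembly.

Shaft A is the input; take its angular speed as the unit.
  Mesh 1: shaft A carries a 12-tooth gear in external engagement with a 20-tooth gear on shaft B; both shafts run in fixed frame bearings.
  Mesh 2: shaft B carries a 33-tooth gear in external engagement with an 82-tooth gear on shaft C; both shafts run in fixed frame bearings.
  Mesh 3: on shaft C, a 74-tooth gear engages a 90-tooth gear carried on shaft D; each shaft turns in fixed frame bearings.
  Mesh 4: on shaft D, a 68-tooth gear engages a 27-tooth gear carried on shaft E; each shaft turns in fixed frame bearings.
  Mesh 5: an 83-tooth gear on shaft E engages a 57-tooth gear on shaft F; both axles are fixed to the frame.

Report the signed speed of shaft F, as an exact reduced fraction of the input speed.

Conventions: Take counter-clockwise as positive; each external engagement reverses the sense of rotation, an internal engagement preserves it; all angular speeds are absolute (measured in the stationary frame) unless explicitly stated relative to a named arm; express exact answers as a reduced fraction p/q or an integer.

-1148554/1577475

5-mesh fixed-axis compound train (all bearings frame-fixed)
mesh 1 [12T→20T]: |ω|/ω_in = 1×12/20 = 3/5, sense flips to −
mesh 2 [33T→82T]: |ω|/ω_in = (3/5)×33/82 = 99/410, sense flips to +
mesh 3 [74T→90T]: |ω|/ω_in = (99/410)×74/90 = 407/2050, sense flips to −
mesh 4 [68T→27T]: |ω|/ω_in = (407/2050)×68/27 = 13838/27675, sense flips to +
mesh 5 [83T→57T]: |ω|/ω_in = (13838/27675)×83/57 = 1148554/1577475, sense flips to −
signed output speed (× input speed) = -1148554/1577475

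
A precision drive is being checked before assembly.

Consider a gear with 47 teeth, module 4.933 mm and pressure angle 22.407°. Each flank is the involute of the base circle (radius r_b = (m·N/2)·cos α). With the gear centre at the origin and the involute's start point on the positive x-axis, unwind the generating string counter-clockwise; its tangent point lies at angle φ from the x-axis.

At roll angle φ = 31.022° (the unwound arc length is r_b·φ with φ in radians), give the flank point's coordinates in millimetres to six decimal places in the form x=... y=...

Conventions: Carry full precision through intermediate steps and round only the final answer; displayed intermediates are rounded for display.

class = single-mesh tooth geometry [base-circle involute, m = 4.933, 47T]
pitch radius r_p = m·N/2 = 4.933·47/2 = 115.925500
base radius r_b = r_p·cos α = 115.925500·cos 22.407° = 107.173063
roll angle φ = 31.022° = 0.54143604 rad
x = r_b·(cos φ + φ·sin φ) = 121.749440
y = r_b·(sin φ − φ·cos φ) = 5.505802

x=121.749440 y=5.505802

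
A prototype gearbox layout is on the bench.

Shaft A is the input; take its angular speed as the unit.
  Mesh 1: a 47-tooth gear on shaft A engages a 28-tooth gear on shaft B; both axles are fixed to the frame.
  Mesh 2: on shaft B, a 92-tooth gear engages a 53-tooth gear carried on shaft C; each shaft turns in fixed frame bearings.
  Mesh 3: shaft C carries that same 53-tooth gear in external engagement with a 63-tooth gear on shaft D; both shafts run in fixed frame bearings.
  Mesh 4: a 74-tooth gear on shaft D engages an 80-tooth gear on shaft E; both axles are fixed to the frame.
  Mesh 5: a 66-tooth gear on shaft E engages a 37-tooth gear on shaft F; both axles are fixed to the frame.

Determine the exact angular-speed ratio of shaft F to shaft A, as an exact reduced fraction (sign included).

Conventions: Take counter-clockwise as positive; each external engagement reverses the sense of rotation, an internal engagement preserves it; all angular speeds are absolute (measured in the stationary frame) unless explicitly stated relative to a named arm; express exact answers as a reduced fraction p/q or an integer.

-11891/2940

class = fixed-axis compound train [5 meshes; 5 ratios multiply, 5 sense flips]
mesh 1 [47T→28T]: running ratio 47/28, sense −
mesh 2 [92T→53T]: running ratio 1081/371, sense +
mesh 3 [53T→63T]: running ratio 1081/441, sense −
mesh 4 [74T→80T]: running ratio 39997/17640, sense +
mesh 5 [66T→37T]: running ratio 11891/2940, sense −
ω_out/ω_in = -11891/2940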